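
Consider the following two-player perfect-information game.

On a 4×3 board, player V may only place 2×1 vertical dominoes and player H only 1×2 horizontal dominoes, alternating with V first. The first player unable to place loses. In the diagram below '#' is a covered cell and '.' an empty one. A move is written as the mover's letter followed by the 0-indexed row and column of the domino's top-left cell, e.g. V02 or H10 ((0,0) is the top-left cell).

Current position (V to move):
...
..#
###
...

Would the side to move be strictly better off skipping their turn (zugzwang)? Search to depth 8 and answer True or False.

zugzwang(.../..#/###/..., V) = False

[.../..#/###/...] V move#1: V00:-1/#../#.#/###/..., V01:+1/.#./.##/###/...*
[.#./.##/###/...] H move#2: H30:-1/.#./.##/###/##.*, H31:-1/.#./.##/###/.##
[.#./.##/###/##.] V move#3: V00:+1/##./###/###/##.*
[##./###/###/##.] end (terminal -1, H#4); searched .../..#/###/... to 8
suppose V passes — search the same position with H to move:
pass> [.../..#/###/...] H move#1: H00:+1/##./..#/###/...*, H01:+1/.##/..#/###/..., H10:+1/.../###/###/..., H30:-1/.../..#/###/##., H31:-1/.../..#/###/.##
pass> [##./..#/###/...] end (terminal -1, V#2); searched .../..#/###/... to 8
for V: play +1, pass -1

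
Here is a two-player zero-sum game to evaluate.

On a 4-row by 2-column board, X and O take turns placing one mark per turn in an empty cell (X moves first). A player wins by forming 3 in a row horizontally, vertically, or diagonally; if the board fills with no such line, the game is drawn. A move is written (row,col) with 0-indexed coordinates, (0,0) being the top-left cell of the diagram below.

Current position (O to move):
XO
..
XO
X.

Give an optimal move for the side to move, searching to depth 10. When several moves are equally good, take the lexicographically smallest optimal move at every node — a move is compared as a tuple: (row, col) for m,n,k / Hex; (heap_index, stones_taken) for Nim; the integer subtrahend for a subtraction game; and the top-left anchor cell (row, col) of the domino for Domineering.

O's best at [XO/../XO/X.]: (1,1)

ply 1, O at XO/../XO/X. | (1,0)=+0→XO/O./XO/X.; (1,1)=+1→XO/.O/XO/X.*; (3,1)=-1→XO/../XO/XO
ply 2: XO/.O/XO/X. is terminal -1 (X); from XO/../XO/X. depth 10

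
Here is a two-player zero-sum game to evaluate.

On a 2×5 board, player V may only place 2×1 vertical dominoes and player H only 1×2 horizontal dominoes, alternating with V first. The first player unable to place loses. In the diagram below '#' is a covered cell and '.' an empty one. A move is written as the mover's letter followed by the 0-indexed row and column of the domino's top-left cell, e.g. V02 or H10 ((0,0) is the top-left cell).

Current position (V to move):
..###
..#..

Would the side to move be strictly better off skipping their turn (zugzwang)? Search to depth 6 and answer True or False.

zugzwang(..###/..#.., V) = False

ply 1, V at ..###/..#.. | V00=+1→#.###/#.#..*; V01=+1→.####/.##..
ply 2, H at #.###/#.#.. | H13=-1→#.###/#.###*
ply 3, V at #.###/#.### | V01=+1→#####/#####*
ply 4: #####/##### is terminal -1 (H); from ..###/..#.. depth 6
suppose V passes — search the same position with H to move:
pass> ply 1, H at ..###/..#.. | H00=+1→#####/..#..*; H10=+1→..###/###..; H13=-1→..###/..###
pass> ply 2: #####/..#.. is terminal -1 (V); from ..###/..#.. depth 6
for V: play +1, pass -1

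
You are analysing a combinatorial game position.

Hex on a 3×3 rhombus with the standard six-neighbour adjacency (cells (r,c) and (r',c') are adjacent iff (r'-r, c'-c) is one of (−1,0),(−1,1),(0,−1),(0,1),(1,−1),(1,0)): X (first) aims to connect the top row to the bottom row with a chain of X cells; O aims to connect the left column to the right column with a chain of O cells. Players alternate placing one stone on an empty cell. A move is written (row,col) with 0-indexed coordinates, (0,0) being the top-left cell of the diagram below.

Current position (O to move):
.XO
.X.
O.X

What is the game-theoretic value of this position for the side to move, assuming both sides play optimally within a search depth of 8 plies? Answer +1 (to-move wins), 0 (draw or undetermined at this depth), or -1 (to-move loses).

p1 O@[.XO/.X./O.X]: (0,0)[OXO/.X./O.X]-1* (1,0)[.XO/OX./O.X]-1 (1,2)[.XO/.XO/O.X]-1 (2,1)[.XO/.X./OOX]-1
p2 X@[OXO/.X./O.X]: (1,0)[OXO/XX./O.X]+1* (1,2)[OXO/.XX/O.X]+1 (2,1)[OXO/.X./OXX]+1
p3 O@[OXO/XX./O.X]: (1,2)[OXO/XXO/O.X]-1* (2,1)[OXO/XX./OOX]-1
p4 X@[OXO/XXO/O.X]: (2,1)[OXO/XXO/OXX]+1*
p5 O@[OXO/XXO/OXX] terminal -1; root [.XO/.X./O.X] d8

value(.XO/.X./O.X, O) = -1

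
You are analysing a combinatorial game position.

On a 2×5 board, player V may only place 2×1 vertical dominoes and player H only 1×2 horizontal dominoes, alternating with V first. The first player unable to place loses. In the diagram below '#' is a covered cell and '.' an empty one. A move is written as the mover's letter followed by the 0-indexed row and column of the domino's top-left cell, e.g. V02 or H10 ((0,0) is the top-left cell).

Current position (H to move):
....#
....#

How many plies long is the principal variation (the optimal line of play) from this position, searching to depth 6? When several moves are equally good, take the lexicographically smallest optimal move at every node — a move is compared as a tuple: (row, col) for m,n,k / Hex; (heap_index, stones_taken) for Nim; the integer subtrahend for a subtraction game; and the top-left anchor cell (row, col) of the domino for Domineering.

p1 H@[....#/....#]: H00[##..#/....#]-1 H01[.##.#/....#]+1* H02[..###/....#]-1 H10[....#/##..#]-1 H11[....#/.##.#]+1 H12[....#/..###]-1
p2 V@[.##.#/....#]: V00[###.#/#...#]-1* V03[.####/...##]-1
p3 H@[###.#/#...#]: H11[###.#/###.#]-1 H12[###.#/#.###]+1*
p4 V@[###.#/#.###] terminal -1; root [....#/....#] d6

PV length from [....#/....#]: 3 plies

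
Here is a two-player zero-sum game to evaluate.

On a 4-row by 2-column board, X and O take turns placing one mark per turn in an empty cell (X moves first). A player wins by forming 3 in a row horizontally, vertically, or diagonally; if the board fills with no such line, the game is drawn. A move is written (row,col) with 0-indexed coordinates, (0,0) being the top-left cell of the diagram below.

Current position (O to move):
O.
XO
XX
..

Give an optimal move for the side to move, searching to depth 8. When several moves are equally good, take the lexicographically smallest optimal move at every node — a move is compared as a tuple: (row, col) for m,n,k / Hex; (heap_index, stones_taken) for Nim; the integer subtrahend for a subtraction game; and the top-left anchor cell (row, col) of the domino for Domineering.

[O./XO/XX/..] O move#1: (0,1):-1/OO/XO/XX/.., (3,0):+0/O./XO/XX/O.*, (3,1):-1/O./XO/XX/.O
[O./XO/XX/O.] X move#2: (0,1):+0/OX/XO/XX/O.*, (3,1):+0/O./XO/XX/OX
[OX/XO/XX/O.] O move#3: (3,1):+0/OX/XO/XX/OO*
[OX/XO/XX/OO] end (terminal +0, X#4); searched O./XO/XX/.. to 8

O's best at [O./XO/XX/..]: (3,0)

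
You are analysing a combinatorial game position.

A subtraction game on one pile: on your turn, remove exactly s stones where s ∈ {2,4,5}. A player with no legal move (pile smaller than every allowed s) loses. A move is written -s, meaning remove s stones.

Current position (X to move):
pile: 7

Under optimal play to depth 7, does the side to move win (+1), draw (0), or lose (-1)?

value(7, X) = -1

ply 1, X at 7 | -2=-1→5*; -4=-1→3; -5=-1→2
ply 2, O at 5 | -2=-1→3; -4=+1→1*; -5=+1→0
ply 3: 1 is terminal -1 (X); from 7 depth 7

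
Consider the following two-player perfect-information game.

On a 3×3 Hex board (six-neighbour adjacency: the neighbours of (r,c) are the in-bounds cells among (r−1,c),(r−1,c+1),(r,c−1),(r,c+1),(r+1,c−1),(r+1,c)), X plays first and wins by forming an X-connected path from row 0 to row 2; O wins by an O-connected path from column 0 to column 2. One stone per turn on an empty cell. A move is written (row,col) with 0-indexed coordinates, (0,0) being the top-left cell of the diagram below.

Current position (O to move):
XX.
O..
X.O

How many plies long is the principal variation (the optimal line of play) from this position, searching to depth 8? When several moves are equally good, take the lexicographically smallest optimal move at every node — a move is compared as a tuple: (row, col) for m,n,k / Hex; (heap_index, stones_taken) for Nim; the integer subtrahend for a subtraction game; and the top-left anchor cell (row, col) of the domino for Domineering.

ply 1, O at XX./O../X.O | (0,2)=-1→XXO/O../X.O; (1,1)=+1→XX./OO./X.O*; (1,2)=-1→XX./O.O/X.O; (2,1)=-1→XX./O../XOO
ply 2, X at XX./OO./X.O | (0,2)=-1→XXX/OO./X.O*; (1,2)=-1→XX./OOX/X.O; (2,1)=-1→XX./OO./XXO
ply 3, O at XXX/OO./X.O | (1,2)=+1→XXX/OOO/X.O*; (2,1)=+1→XXX/OO./XOO
ply 4: XXX/OOO/X.O is terminal -1 (X); from XX./O../X.O depth 8

PV length from [XX./O../X.O]: 3 plies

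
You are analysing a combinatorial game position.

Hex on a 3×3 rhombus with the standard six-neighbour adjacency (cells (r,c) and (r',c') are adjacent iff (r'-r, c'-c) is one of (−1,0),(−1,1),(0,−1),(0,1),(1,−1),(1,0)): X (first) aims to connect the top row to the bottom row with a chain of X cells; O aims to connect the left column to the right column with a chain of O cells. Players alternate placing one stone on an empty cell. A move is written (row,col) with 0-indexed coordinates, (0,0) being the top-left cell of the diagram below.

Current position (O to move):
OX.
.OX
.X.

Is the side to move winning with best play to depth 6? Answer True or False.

O winning at [OX./.OX/.X.]: True

ply 1, O at OX./.OX/.X. | (0,2)=+1→OXO/.OX/.X.*; (1,0)=-1→OX./OOX/.X.; (2,0)=-1→OX./.OX/OX.; (2,2)=-1→OX./.OX/.XO
ply 2, X at OXO/.OX/.X. | (1,0)=-1→OXO/XOX/.X.*; (2,0)=-1→OXO/.OX/XX.; (2,2)=-1→OXO/.OX/.XX
ply 3, O at OXO/XOX/.X. | (2,0)=+1→OXO/XOX/OX.*; (2,2)=-1→OXO/XOX/.XO
ply 4: OXO/XOX/OX. is terminal -1 (X); from OX./.OX/.X. depth 6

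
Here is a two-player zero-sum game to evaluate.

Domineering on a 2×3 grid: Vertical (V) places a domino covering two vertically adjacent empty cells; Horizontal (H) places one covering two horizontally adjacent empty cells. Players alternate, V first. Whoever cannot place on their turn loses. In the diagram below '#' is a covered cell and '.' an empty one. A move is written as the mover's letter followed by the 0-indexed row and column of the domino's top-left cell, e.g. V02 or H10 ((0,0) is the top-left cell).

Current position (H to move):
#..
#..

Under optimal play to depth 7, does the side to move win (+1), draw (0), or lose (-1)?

p1 H@[#../#..]: H01[###/#..]+1* H11[#../###]+1
p2 V@[###/#..] terminal -1; root [#../#..] d7

value(#../#.., H) = +1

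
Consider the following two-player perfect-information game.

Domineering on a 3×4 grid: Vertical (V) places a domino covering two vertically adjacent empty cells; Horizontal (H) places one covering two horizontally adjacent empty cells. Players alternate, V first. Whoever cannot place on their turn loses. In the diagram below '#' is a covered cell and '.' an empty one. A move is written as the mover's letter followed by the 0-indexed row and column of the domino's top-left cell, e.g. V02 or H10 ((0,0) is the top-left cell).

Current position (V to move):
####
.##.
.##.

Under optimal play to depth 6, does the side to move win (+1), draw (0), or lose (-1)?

value(####/.##./.##., V) = +1

[####/.##./.##.] V move#1: V10:+1/####/###./###.*, V13:+1/####/.###/.###
[####/###./###.] end (terminal -1, H#2); searched ####/.##./.##. to 6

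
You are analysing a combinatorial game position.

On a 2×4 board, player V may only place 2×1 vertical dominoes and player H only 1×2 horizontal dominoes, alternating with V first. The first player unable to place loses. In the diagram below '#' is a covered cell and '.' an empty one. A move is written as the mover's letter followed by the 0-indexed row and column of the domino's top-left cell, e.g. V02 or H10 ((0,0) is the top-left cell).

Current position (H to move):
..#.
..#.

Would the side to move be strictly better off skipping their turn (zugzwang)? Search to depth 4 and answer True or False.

zugzwang(..#./..#., H) = False

p1 H@[..#./..#.]: H00[###./..#.]+1* H10[..#./###.]+1
p2 V@[###./..#.]: V03[####/..##]-1*
p3 H@[####/..##]: H10[####/####]+1*
p4 V@[####/####] terminal -1; root [..#./..#.] d4
pass branch (V moves first from the same position):
  | p1 V@[..#./..#.]: V00[#.#./#.#.]+1* V01[.##./.##.]+1 V03[..##/..##]-1
  | p2 H@[#.#./#.#.] terminal -1; root [..#./..#.] d4
H moving scores +1; H passing scores -1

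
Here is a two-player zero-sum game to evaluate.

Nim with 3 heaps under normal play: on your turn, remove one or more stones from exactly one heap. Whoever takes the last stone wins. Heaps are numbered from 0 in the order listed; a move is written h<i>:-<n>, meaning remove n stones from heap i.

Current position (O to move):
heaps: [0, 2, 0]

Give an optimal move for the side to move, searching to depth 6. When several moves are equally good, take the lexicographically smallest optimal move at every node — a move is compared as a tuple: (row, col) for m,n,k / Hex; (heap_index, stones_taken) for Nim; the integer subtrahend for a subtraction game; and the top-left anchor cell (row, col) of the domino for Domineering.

O's best at [(0,2,0)]: h1:-2

ply 1, O at (0,2,0) | h1:-1=-1→(0,1,0); h1:-2=+1→(0,0,0)*
ply 2: (0,0,0) is terminal -1 (X); from (0,2,0) depth 6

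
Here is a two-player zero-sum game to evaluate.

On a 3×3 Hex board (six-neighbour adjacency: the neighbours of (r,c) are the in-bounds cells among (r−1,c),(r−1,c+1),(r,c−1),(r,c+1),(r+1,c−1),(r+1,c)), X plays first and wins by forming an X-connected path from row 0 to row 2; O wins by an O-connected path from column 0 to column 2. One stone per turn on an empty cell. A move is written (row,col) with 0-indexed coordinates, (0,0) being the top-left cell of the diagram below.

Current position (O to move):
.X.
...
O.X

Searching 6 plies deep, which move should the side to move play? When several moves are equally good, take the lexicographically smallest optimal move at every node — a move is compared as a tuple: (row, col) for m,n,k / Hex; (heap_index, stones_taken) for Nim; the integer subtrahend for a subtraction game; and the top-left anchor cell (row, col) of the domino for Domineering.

O's best at [.X./.../O.X]: (1,1)

[.X./.../O.X] O move#1: (0,0):-1/OX./.../O.X, (0,2):-1/.XO/.../O.X, (1,0):-1/.X./O../O.X, (1,1):+1/.X./.O./O.X*, (1,2):+1/.X./..O/O.X, (2,1):-1/.X./.../OOX
[.X./.O./O.X] X move#2: (0,0):-1/XX./.O./O.X*, (0,2):-1/.XX/.O./O.X, (1,0):-1/.X./XO./O.X, (1,2):-1/.X./.OX/O.X, (2,1):-1/.X./.O./OXX
[XX./.O./O.X] O move#3: (0,2):+1/XXO/.O./O.X*, (1,0):+1/XX./OO./O.X, (1,2):+1/XX./.OO/O.X, (2,1):+1/XX./.O./OOX
[XXO/.O./O.X] end (terminal -1, X#4); searched .X./.../O.X to 6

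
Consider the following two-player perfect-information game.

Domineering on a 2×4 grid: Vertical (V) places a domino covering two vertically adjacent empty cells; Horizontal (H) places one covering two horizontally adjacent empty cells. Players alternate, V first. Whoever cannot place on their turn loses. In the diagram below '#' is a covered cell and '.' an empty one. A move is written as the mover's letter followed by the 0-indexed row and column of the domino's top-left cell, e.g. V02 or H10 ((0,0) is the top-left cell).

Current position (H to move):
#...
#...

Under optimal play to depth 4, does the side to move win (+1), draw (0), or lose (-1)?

[#.../#...] H move#1: H01:+1/###./#...*, H02:+1/#.##/#..., H11:+1/#.../###., H12:+1/#.../#.##
[###./#...] V move#2: V03:-1/####/#..#*
[####/#..#] H move#3: H11:+1/####/####*
[####/####] end (terminal -1, V#4); searched #.../#... to 4

value(#.../#..., H) = +1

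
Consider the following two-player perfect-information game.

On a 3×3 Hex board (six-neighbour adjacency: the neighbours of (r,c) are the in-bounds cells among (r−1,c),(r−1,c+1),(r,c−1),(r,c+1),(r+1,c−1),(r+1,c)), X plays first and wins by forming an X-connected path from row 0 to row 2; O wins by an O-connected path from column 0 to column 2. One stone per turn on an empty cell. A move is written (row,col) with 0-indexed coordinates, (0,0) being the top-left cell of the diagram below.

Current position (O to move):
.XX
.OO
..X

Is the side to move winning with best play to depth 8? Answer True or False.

p1 O@[.XX/.OO/..X]: (0,0)[OXX/.OO/..X]+1* (1,0)[.XX/OOO/..X]+1 (2,0)[.XX/.OO/O.X]+1 (2,1)[.XX/.OO/.OX]+1
p2 X@[OXX/.OO/..X]: (1,0)[OXX/XOO/..X]-1* (2,0)[OXX/.OO/X.X]-1 (2,1)[OXX/.OO/.XX]-1
p3 O@[OXX/XOO/..X]: (2,0)[OXX/XOO/O.X]+1* (2,1)[OXX/XOO/.OX]-1
p4 X@[OXX/XOO/O.X] terminal -1; root [.XX/.OO/..X] d8

O winning at [.XX/.OO/..X]: True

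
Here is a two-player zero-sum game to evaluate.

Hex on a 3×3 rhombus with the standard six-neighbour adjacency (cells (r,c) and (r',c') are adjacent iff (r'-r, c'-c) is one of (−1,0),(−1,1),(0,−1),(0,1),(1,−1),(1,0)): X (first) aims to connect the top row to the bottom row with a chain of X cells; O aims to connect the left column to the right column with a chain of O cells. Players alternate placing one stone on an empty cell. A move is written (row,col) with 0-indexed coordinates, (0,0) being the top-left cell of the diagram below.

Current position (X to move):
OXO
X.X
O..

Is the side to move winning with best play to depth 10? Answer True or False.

X winning at [OXO/X.X/O..]: True

ply 1, X at OXO/X.X/O.. | (1,1)=+1→OXO/XXX/O..*; (2,1)=-1→OXO/X.X/OX.; (2,2)=-1→OXO/X.X/O.X
ply 2, O at OXO/XXX/O.. | (2,1)=-1→OXO/XXX/OO.*; (2,2)=-1→OXO/XXX/O.O
ply 3, X at OXO/XXX/OO. | (2,2)=+1→OXO/XXX/OOX*
ply 4: OXO/XXX/OOX is terminal -1 (O); from OXO/X.X/O.. depth 10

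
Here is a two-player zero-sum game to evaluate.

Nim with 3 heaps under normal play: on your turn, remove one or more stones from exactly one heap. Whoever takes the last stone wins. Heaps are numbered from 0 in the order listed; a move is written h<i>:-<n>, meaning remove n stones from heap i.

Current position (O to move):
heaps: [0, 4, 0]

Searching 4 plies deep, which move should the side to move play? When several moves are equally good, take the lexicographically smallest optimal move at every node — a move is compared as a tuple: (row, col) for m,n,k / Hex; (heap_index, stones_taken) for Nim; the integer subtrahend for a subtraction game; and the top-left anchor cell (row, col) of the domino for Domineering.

ply 1, O at (0,4,0) | h1:-1=-1→(0,3,0); h1:-2=-1→(0,2,0); h1:-3=-1→(0,1,0); h1:-4=+1→(0,0,0)*
ply 2: (0,0,0) is terminal -1 (X); from (0,4,0) depth 4

O's best at [(0,4,0)]: h1:-4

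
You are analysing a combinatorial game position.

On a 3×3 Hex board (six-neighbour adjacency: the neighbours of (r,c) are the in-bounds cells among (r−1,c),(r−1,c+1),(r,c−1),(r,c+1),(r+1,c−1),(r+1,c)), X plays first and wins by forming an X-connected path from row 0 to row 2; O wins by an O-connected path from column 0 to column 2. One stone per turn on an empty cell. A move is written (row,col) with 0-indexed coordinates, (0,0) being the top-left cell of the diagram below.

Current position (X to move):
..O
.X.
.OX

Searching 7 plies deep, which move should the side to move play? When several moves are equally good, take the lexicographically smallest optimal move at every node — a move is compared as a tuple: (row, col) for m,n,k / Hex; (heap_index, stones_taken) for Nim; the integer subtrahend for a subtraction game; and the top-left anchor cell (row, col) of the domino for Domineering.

ply 1, X at ..O/.X./.OX | (0,0)=+1→X.O/.X./.OX*; (0,1)=+1→.XO/.X./.OX; (1,0)=+1→..O/XX./.OX; (1,2)=-1→..O/.XX/.OX; (2,0)=-1→..O/.X./XOX
ply 2, O at X.O/.X./.OX | (0,1)=-1→XOO/.X./.OX*; (1,0)=-1→X.O/OX./.OX; (1,2)=-1→X.O/.XO/.OX; (2,0)=-1→X.O/.X./OOX
ply 3, X at XOO/.X./.OX | (1,0)=+1→XOO/XX./.OX*; (1,2)=-1→XOO/.XX/.OX; (2,0)=-1→XOO/.X./XOX
ply 4, O at XOO/XX./.OX | (1,2)=-1→XOO/XXO/.OX*; (2,0)=-1→XOO/XX./OOX
ply 5, X at XOO/XXO/.OX | (2,0)=+1→XOO/XXO/XOX*
ply 6: XOO/XXO/XOX is terminal -1 (O); from ..O/.X./.OX depth 7

X's best at [..O/.X./.OX]: (0,0)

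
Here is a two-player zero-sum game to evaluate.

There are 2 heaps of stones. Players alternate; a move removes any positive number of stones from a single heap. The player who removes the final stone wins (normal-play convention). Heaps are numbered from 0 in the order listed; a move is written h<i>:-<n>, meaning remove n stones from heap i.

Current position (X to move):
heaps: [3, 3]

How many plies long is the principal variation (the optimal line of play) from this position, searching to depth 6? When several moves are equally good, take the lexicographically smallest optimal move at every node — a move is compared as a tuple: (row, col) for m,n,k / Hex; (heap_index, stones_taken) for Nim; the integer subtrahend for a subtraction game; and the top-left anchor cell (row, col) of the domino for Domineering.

[(3,3)] X move#1: h0:-1:-1/(2,3)*, h0:-2:-1/(1,3), h0:-3:-1/(0,3), h1:-1:-1/(3,2), h1:-2:-1/(3,1), h1:-3:-1/(3,0)
[(2,3)] O move#2: h0:-1:-1/(1,3), h0:-2:-1/(0,3), h1:-1:+1/(2,2)*, h1:-2:-1/(2,1), h1:-3:-1/(2,0)
[(2,2)] X move#3: h0:-1:-1/(1,2)*, h0:-2:-1/(0,2), h1:-1:-1/(2,1), h1:-2:-1/(2,0)
[(1,2)] O move#4: h0:-1:-1/(0,2), h1:-1:+1/(1,1)*, h1:-2:-1/(1,0)
[(1,1)] X move#5: h0:-1:-1/(0,1)*, h1:-1:-1/(1,0)
[(0,1)] O move#6: h1:-1:+1/(0,0)*
[(0,0)] end (terminal -1, X#7); searched (3,3) to 6

PV length from [(3,3)]: 6 plies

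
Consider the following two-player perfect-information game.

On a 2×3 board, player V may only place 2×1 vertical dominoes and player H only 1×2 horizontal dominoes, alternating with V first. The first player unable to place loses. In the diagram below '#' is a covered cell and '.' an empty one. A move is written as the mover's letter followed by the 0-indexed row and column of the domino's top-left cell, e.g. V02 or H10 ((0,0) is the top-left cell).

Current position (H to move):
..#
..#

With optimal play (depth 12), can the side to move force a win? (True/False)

H winning at [..#/..#]: True

ply 1, H at ..#/..# | H00=+1→###/..#*; H10=+1→..#/###
ply 2: ###/..# is terminal -1 (V); from ..#/..# depth 12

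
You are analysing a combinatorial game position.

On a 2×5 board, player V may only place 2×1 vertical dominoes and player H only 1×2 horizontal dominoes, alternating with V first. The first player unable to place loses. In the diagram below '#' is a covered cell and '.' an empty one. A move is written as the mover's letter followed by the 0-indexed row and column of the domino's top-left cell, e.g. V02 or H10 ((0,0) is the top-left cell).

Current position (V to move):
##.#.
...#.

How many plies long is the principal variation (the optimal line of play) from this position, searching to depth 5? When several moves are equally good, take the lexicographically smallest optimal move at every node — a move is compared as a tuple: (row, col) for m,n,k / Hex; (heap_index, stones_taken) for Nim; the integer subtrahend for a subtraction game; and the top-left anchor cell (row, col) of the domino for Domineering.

p1 V@[##.#./...#.]: V02[####./..##.]+1* V04[##.##/...##]-1
p2 H@[####./..##.]: H10[####./####.]-1*
p3 V@[####./####.]: V04[#####/#####]+1*
p4 H@[#####/#####] terminal -1; root [##.#./...#.] d5

PV length from [##.#./...#.]: 3 plies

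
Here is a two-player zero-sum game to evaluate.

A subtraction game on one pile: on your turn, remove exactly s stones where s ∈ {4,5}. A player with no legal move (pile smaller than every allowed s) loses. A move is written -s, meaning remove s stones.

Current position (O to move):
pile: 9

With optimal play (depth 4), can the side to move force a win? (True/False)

O winning at [9]: False

p1 O@[9]: -4[5]-1* -5[4]-1
p2 X@[5]: -4[1]+1* -5[0]+1
p3 O@[1] terminal -1; root [9] d4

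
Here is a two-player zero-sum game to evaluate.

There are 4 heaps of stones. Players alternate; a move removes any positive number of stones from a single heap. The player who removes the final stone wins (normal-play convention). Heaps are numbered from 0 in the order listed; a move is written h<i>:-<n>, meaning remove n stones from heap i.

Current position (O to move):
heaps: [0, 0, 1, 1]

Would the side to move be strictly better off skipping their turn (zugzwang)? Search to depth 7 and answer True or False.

zugzwang((0,0,1,1), O) = True

p1 O@[(0,0,1,1)]: h2:-1[(0,0,0,1)]-1* h3:-1[(0,0,1,0)]-1
p2 X@[(0,0,0,1)]: h3:-1[(0,0,0,0)]+1*
p3 O@[(0,0,0,0)] terminal -1; root [(0,0,1,1)] d7
if O skipped the turn, X would face:
~ p1 X@[(0,0,1,1)]: h2:-1[(0,0,0,1)]-1* h3:-1[(0,0,1,0)]-1
~ p2 O@[(0,0,0,1)]: h3:-1[(0,0,0,0)]+1*
~ p3 X@[(0,0,0,0)] terminal -1; root [(0,0,1,1)] d7
compare (O): move=-1 vs pass=+1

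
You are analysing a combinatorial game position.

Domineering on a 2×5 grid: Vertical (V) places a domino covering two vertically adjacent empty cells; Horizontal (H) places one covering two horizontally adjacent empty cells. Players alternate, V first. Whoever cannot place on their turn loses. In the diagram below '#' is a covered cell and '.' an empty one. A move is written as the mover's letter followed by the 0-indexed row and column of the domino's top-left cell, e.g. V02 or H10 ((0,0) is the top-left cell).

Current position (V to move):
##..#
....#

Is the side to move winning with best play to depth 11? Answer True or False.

[##..#/....#] V move#1: V02:+1/###.#/..#.#*, V03:-1/##.##/...##
[###.#/..#.#] H move#2: H10:-1/###.#/###.#*
[###.#/###.#] V move#3: V03:+1/#####/#####*
[#####/#####] end (terminal -1, H#4); searched ##..#/....# to 11

V winning at [##..#/....#]: True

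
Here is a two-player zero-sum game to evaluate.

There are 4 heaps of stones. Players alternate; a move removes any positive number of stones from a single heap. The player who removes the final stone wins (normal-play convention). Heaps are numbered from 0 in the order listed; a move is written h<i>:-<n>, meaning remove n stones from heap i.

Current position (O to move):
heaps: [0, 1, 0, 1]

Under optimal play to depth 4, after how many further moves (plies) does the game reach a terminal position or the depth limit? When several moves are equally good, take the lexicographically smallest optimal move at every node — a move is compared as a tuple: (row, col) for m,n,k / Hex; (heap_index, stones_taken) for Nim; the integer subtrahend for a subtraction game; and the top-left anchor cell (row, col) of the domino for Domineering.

PV length from [(0,1,0,1)]: 2 plies

[(0,1,0,1)] O move#1: h1:-1:-1/(0,0,0,1)*, h3:-1:-1/(0,1,0,0)
[(0,0,0,1)] X move#2: h3:-1:+1/(0,0,0,0)*
[(0,0,0,0)] end (terminal -1, O#3); searched (0,1,0,1) to 4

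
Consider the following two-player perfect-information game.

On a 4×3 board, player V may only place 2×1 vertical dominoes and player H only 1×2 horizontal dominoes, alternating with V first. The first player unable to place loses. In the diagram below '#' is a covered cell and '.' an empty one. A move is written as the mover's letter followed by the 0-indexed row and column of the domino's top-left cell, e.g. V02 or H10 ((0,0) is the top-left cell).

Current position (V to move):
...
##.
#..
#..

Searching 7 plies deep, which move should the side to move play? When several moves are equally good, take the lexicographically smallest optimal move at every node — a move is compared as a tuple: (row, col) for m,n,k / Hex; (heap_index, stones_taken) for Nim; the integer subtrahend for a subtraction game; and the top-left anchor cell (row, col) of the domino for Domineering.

[.../##./#../#..] V move#1: V02:-1/..#/###/#../#.., V12:-1/.../###/#.#/#.., V21:+1/.../##./##./##.*, V22:+1/.../##./#.#/#.#
[.../##./##./##.] H move#2: H00:-1/##./##./##./##.*, H01:-1/.##/##./##./##.
[##./##./##./##.] V move#3: V02:+1/###/###/##./##.*, V12:+1/##./###/###/##., V22:+1/##./##./###/###
[###/###/##./##.] end (terminal -1, H#4); searched .../##./#../#.. to 7

V's best at [.../##./#../#..]: V21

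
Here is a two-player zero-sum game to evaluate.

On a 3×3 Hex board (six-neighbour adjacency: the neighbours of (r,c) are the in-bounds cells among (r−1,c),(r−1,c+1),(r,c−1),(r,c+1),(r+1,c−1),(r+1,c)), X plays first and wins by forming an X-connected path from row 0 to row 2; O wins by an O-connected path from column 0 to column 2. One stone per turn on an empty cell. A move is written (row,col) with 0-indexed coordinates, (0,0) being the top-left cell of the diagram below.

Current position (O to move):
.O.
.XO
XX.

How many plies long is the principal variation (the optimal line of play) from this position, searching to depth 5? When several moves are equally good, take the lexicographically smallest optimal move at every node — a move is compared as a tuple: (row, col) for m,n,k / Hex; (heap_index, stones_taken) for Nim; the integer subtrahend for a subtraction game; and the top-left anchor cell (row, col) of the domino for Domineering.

PV length from [.O./.XO/XX.]: 3 plies

ply 1, O at .O./.XO/XX. | (0,0)=-1→OO./.XO/XX.; (0,2)=+1→.OO/.XO/XX.*; (1,0)=-1→.O./OXO/XX.; (2,2)=-1→.O./.XO/XXO
ply 2, X at .OO/.XO/XX. | (0,0)=-1→XOO/.XO/XX.*; (1,0)=-1→.OO/XXO/XX.; (2,2)=-1→.OO/.XO/XXX
ply 3, O at XOO/.XO/XX. | (1,0)=+1→XOO/OXO/XX.*; (2,2)=-1→XOO/.XO/XXO
ply 4: XOO/OXO/XX. is terminal -1 (X); from .O./.XO/XX. depth 5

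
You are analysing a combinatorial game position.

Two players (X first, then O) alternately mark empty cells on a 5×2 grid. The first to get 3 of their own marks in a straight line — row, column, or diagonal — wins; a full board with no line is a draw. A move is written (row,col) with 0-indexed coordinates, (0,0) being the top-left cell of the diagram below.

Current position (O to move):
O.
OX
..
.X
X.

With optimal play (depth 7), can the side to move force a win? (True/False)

p1 O@[O./OX/../.X/X.]: (0,1)[OO/OX/../.X/X.]-1 (2,0)[O./OX/O./.X/X.]+1* (2,1)[O./OX/.O/.X/X.]+0 (3,0)[O./OX/../OX/X.]-1 (4,1)[O./OX/../.X/XO]-1
p2 X@[O./OX/O./.X/X.] terminal -1; root [O./OX/../.X/X.] d7

O winning at [O./OX/../.X/X.]: True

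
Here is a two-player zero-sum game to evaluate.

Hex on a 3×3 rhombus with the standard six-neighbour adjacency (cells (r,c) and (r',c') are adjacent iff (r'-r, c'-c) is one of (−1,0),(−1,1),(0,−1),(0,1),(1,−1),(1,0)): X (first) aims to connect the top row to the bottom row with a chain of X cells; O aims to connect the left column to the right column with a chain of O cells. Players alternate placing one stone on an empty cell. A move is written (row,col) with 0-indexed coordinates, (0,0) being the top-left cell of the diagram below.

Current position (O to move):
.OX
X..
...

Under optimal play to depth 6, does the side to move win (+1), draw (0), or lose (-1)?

value(.OX/X../..., O) = -1

[.OX/X../...] O move#1: (0,0):-1/OOX/X../...*, (1,1):-1/.OX/XO./..., (1,2):-1/.OX/X.O/..., (2,0):-1/.OX/X../O.., (2,1):-1/.OX/X../.O., (2,2):-1/.OX/X../..O
[OOX/X../...] X move#2: (1,1):+1/OOX/XX./...*, (1,2):+1/OOX/X.X/..., (2,0):+1/OOX/X../X.., (2,1):+1/OOX/X../.X., (2,2):+1/OOX/X../..X
[OOX/XX./...] O move#3: (1,2):-1/OOX/XXO/...*, (2,0):-1/OOX/XX./O.., (2,1):-1/OOX/XX./.O., (2,2):-1/OOX/XX./..O
[OOX/XXO/...] X move#4: (2,0):+1/OOX/XXO/X..*, (2,1):+1/OOX/XXO/.X., (2,2):+1/OOX/XXO/..X
[OOX/XXO/X..] end (terminal -1, O#5); searched .OX/X../... to 6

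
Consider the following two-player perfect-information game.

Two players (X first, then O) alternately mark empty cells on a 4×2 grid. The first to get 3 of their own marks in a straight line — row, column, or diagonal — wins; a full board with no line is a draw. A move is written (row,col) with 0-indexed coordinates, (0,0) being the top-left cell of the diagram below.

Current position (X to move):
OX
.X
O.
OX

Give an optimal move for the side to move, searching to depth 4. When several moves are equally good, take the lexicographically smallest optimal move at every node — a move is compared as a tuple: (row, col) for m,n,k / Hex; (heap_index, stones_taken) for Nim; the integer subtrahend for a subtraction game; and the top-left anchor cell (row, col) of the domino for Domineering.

ply 1, X at OX/.X/O./OX | (1,0)=+0→OX/XX/O./OX; (2,1)=+1→OX/.X/OX/OX*
ply 2: OX/.X/OX/OX is terminal -1 (O); from OX/.X/O./OX depth 4

X's best at [OX/.X/O./OX]: (2,1)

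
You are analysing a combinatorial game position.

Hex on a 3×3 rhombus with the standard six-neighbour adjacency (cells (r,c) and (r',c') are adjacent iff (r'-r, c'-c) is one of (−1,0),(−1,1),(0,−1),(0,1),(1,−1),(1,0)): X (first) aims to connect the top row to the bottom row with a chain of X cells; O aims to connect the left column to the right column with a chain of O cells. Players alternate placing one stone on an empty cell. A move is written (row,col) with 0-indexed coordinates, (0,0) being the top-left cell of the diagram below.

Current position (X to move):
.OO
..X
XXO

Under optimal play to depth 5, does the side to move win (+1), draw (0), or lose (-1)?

value(.OO/..X/XXO, X) = -1

[.OO/..X/XXO] X move#1: (0,0):-1/XOO/..X/XXO*, (1,0):-1/.OO/X.X/XXO, (1,1):-1/.OO/.XX/XXO
[XOO/..X/XXO] O move#2: (1,0):+1/XOO/O.X/XXO*, (1,1):-1/XOO/.OX/XXO
[XOO/O.X/XXO] end (terminal -1, X#3); searched .OO/..X/XXO to 5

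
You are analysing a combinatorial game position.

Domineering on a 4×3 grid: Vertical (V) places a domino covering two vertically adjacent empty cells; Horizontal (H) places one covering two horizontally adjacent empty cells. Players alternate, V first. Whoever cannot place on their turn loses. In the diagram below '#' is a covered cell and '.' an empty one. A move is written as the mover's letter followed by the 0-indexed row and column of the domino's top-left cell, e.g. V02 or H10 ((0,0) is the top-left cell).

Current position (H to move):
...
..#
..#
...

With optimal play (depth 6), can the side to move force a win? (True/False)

[.../..#/..#/...] H move#1: H00:-1/##./..#/..#/...*, H01:-1/.##/..#/..#/..., H10:-1/.../###/..#/..., H20:-1/.../..#/###/..., H30:-1/.../..#/..#/##., H31:-1/.../..#/..#/.##
[##./..#/..#/...] V move#2: V10:+1/##./#.#/#.#/...*, V11:+1/##./.##/.##/..., V20:+1/##./..#/#.#/#.., V21:+1/##./..#/.##/.#.
[##./#.#/#.#/...] H move#3: H30:-1/##./#.#/#.#/##.*, H31:-1/##./#.#/#.#/.##
[##./#.#/#.#/##.] V move#4: V11:+1/##./###/###/##.*
[##./###/###/##.] end (terminal -1, H#5); searched .../..#/..#/... to 6

H winning at [.../..#/..#/...]: False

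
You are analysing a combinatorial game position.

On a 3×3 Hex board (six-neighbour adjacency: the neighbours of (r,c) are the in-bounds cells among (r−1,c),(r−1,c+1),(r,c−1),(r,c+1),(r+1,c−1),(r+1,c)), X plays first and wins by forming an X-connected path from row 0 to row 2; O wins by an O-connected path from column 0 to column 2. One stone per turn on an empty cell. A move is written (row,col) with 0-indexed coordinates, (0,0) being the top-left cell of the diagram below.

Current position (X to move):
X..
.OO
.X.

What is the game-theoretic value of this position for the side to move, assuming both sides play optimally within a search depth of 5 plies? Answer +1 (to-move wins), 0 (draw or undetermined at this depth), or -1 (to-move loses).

ply 1, X at X../.OO/.X. | (0,1)=-1→XX./.OO/.X.*; (0,2)=-1→X.X/.OO/.X.; (1,0)=-1→X../XOO/.X.; (2,0)=-1→X../.OO/XX.; (2,2)=-1→X../.OO/.XX
ply 2, O at XX./.OO/.X. | (0,2)=+1→XXO/.OO/.X.*; (1,0)=+1→XX./OOO/.X.; (2,0)=+1→XX./.OO/OX.; (2,2)=+1→XX./.OO/.XO
ply 3, X at XXO/.OO/.X. | (1,0)=-1→XXO/XOO/.X.*; (2,0)=-1→XXO/.OO/XX.; (2,2)=-1→XXO/.OO/.XX
ply 4, O at XXO/XOO/.X. | (2,0)=+1→XXO/XOO/OX.*; (2,2)=-1→XXO/XOO/.XO
ply 5: XXO/XOO/OX. is terminal -1 (X); from X../.OO/.X. depth 5

value(X../.OO/.X., X) = -1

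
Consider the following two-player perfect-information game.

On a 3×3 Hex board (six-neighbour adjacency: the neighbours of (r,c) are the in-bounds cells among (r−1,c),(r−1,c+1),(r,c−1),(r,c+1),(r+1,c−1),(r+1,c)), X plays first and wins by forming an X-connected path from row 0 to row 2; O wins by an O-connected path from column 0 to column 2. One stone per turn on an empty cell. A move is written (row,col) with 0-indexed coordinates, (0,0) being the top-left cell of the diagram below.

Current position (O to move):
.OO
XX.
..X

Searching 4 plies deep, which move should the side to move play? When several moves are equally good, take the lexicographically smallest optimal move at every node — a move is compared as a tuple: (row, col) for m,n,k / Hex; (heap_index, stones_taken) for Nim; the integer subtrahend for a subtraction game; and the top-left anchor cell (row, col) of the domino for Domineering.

O's best at [.OO/XX./..X]: (0,0)

[.OO/XX./..X] O move#1: (0,0):+1/OOO/XX./..X*, (1,2):-1/.OO/XXO/..X, (2,0):-1/.OO/XX./O.X, (2,1):-1/.OO/XX./.OX
[OOO/XX./..X] end (terminal -1, X#2); searched .OO/XX./..X to 4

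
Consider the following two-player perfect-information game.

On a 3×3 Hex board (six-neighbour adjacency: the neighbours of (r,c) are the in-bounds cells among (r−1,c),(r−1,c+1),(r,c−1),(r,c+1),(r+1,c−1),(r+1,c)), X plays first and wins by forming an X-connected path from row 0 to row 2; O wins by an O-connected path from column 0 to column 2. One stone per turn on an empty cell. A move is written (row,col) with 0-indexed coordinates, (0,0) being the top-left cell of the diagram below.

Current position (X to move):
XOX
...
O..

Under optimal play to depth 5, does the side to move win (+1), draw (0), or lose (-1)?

value(XOX/.../O.., X) = +1

[XOX/.../O..] X move#1: (1,0):-1/XOX/X../O.., (1,1):-1/XOX/.X./O.., (1,2):+1/XOX/..X/O..*, (2,1):+1/XOX/.../OX., (2,2):-1/XOX/.../O.X
[XOX/..X/O..] O move#2: (1,0):-1/XOX/O.X/O..*, (1,1):-1/XOX/.OX/O.., (2,1):-1/XOX/..X/OO., (2,2):-1/XOX/..X/O.O
[XOX/O.X/O..] X move#3: (1,1):+1/XOX/OXX/O..*, (2,1):+1/XOX/O.X/OX., (2,2):+1/XOX/O.X/O.X
[XOX/OXX/O..] O move#4: (2,1):-1/XOX/OXX/OO.*, (2,2):-1/XOX/OXX/O.O
[XOX/OXX/OO.] X move#5: (2,2):+1/XOX/OXX/OOX*
[XOX/OXX/OOX] end (terminal -1, O#6); searched XOX/.../O.. to 5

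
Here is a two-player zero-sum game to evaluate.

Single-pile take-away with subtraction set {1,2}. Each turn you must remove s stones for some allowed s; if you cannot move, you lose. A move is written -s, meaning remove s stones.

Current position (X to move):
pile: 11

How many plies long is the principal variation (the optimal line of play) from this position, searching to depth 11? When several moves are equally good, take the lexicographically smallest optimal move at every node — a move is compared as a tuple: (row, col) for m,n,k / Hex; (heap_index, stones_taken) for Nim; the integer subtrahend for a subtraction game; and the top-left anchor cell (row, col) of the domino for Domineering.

PV length from [11]: 7 plies

[11] X move#1: -1:-1/10, -2:+1/9*
[9] O move#2: -1:-1/8*, -2:-1/7
[8] X move#3: -1:-1/7, -2:+1/6*
[6] O move#4: -1:-1/5*, -2:-1/4
[5] X move#5: -1:-1/4, -2:+1/3*
[3] O move#6: -1:-1/2*, -2:-1/1
[2] X move#7: -1:-1/1, -2:+1/0*
[0] end (terminal -1, O#8); searched 11 to 11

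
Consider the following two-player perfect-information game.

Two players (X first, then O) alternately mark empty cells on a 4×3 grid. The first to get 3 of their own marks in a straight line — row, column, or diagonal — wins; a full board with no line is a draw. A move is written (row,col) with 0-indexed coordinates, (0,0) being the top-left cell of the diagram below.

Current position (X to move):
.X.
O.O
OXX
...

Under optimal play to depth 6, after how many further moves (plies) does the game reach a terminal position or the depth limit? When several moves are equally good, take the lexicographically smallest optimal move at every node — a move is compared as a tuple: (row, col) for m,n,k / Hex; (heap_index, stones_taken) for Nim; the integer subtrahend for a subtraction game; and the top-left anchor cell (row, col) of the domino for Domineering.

ply 1, X at .X./O.O/OXX/... | (0,0)=-1→XX./O.O/OXX/...; (0,2)=-1→.XX/O.O/OXX/...; (1,1)=+1→.X./OXO/OXX/...*; (3,0)=-1→.X./O.O/OXX/X..; (3,1)=-1→.X./O.O/OXX/.X.; (3,2)=-1→.X./O.O/OXX/..X
ply 2: .X./OXO/OXX/... is terminal -1 (O); from .X./O.O/OXX/... depth 6

PV length from [.X./O.O/OXX/...]: 1 ply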